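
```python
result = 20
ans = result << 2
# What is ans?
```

Trace:
`result = 20` → result = 20
`ans = result << 2` → ans = 80
So ans = 80

Answer: 80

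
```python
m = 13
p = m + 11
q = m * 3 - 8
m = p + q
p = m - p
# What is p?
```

Trace:
`m = 13` → m = 13
`p = m + 11` → p = 24
`q = m * 3 - 8` → q = 31
`m = p + q` → m = 55
`p = m - p` → p = 31
So p = 31

Answer: 31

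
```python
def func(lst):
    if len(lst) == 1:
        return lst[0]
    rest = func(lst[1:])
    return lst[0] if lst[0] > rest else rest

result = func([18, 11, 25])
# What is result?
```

Recursive max over [18, 11, 25] = 25

Answer: 25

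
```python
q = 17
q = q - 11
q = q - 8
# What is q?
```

Trace:
`q = 17` → q = 17
`q = q - 11` → q = 6
`q = q - 8` → q = -2
So q = -2

Answer: -2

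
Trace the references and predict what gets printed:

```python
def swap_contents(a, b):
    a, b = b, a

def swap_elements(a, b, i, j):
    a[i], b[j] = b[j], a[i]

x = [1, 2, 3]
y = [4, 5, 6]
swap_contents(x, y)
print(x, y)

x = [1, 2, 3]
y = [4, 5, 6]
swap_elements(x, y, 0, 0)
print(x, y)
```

Key concept: parameter rebinding vs mutation.
Step by step:
`x = [1, 2, 3]` → x = [1, 2, 3]
`y = [4, 5, 6]` → y = [4, 5, 6]
`swap_contents(x, y)` → no visible change to tracked variables
`print(x, y)` → prints [1, 2, 3] [4, 5, 6]
`x = [1, 2, 3]` → x = [1, 2, 3]
`y = [4, 5, 6]` → y = [4, 5, 6]
`swap_elements(x, y, 0, 0)` → x = [4, 2, 3]; y = [1, 5, 6]
`print(x, y)` → prints [4, 2, 3] [1, 5, 6]

Answer:
[1, 2, 3] [4, 5, 6]
[4, 2, 3] [1, 5, 6]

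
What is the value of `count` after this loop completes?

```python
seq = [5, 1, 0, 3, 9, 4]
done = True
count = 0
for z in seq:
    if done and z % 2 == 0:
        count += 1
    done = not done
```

Count even values at even positions
`count` takes the values: 0 → 1

Answer: 1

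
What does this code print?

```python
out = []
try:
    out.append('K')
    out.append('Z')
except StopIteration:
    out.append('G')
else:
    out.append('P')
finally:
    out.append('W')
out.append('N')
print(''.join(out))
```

Execution trace: 'K' (try body) → 'Z' (try body, no exception) → 'P' (else) → 'W' (finally) → 'N' (after the try/except). Output: KZPWN

Answer: KZPWN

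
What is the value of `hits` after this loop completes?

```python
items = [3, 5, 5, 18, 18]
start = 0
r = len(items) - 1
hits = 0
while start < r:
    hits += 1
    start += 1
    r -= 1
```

Iterations until pointers meet (list length 5)
`hits` takes the values: 0 → 1 → 2

Answer: 2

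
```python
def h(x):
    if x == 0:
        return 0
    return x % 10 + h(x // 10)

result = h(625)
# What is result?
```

Sum of digits of 625: 5 + 2 + 6 = 13

Answer: 13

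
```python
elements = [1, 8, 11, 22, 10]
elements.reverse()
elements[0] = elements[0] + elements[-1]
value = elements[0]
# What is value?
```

Trace:
`elements = [1, 8, 11, 22, 10]` → elements = [1, 8, 11, 22, 10]
`elements.reverse()` → elements = [10, 22, 11, 8, 1]
`elements[0] = elements[0] + elements[-1]` → elements = [11, 22, 11, 8, 1]
`value = elements[0]` → value = 11
So value = 11

Answer: 11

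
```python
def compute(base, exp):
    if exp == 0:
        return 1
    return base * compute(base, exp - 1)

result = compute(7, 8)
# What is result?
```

compute(7, 8) = 7 * 7 * 7 * 7 * 7 * 7 * 7 * 7 = 5764801

Answer: 5764801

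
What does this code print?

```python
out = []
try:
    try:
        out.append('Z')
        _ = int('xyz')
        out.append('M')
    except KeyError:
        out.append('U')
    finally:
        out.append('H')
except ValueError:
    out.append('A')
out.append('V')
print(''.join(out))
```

Execution trace: 'Z' (try body) → 'H' (finally) → 'A' (outer except ValueError) → 'V' (after the try/except). Output: ZHAV

Answer: ZHAV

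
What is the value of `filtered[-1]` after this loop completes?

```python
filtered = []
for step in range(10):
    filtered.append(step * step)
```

Last element of squares 0 to 9
`filtered` takes the values: [] → [0] → [0, 1] → [0, 1, 4] → [0, 1, 4, 9] → [0, 1, 4, 9, 16] → [0, 1, 4, 9, 16, 25] → [0, 1, 4, 9, 16, 25, 36] → [0, 1, 4, 9, 16, 25, 36, 49] → [0, 1, 4, 9, 16, 25, 36, 49, 64] → [0, 1, 4, 9, 16, 25, 36, 49, 64, 81]
So `filtered[-1]` = 81

Answer: 81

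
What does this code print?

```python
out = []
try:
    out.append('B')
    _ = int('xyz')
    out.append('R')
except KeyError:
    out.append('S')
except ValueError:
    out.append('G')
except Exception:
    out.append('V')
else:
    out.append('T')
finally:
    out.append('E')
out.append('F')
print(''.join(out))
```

Execution trace: 'B' (try body) → 'G' (except ValueError) → 'E' (finally) → 'F' (after the try/except). Output: BGEF

Answer: BGEF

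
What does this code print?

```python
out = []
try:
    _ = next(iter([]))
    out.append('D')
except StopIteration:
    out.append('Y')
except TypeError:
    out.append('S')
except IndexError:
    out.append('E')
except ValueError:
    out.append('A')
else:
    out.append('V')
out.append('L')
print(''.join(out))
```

Execution trace: 'Y' (except StopIteration) → 'L' (after the try/except). Output: YL

Answer: YL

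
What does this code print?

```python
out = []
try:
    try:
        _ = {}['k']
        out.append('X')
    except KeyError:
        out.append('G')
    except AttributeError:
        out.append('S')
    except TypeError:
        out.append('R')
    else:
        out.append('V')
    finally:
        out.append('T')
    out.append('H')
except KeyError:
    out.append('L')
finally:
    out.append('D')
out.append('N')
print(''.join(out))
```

Execution trace: 'G' (inner except KeyError) → 'T' (inner finally) → 'H' (try body, no exception) → 'D' (finally) → 'N' (after the try/except). Output: GTHDN

Answer: GTHDN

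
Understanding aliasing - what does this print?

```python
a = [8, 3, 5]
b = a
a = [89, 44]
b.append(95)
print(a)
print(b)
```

Key concept: rebinding vs mutation: a is rebound to a new list, b still points at the original.
Step by step:
`a = [8, 3, 5]` → a = [8, 3, 5]
`b = a` → b = [8, 3, 5] (same object as a)
`a = [89, 44]` → a = [89, 44]
`b.append(95)` → b = [8, 3, 5, 95]
`print(a)` → prints [89, 44]
`print(b)` → prints [8, 3, 5, 95]

Answer:
[89, 44]
[8, 3, 5, 95]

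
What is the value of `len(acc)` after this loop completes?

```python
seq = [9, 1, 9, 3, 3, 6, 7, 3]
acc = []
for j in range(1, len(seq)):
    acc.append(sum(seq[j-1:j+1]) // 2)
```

Number of 2-element averages
`acc` takes the values: [] → [5] → [5, 5] → [5, 5, 6] → [5, 5, 6, 3] → [5, 5, 6, 3, 4] → [5, 5, 6, 3, 4, 6] → [5, 5, 6, 3, 4, 6, 5]
So `len(acc)` = 7

Answer: 7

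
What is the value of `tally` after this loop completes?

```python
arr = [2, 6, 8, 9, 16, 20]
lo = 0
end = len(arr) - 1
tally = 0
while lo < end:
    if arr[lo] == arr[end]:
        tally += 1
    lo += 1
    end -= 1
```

Count matching pairs from ends
`tally` takes the values: 0

Answer: 0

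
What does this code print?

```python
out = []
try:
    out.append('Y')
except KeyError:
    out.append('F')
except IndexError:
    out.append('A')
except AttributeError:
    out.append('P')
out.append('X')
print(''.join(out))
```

Execution trace: 'Y' (try body, no exception) → 'X' (after the try/except). Output: YX

Answer: YX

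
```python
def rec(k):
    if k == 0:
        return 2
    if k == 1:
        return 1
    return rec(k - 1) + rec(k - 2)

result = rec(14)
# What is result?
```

Build up from base cases: rec(0)=2, rec(1)=1, rec(2)=3, rec(3)=4, rec(4)=7, rec(5)=11, rec(6)=18, ..., rec(14)=843

Answer: 843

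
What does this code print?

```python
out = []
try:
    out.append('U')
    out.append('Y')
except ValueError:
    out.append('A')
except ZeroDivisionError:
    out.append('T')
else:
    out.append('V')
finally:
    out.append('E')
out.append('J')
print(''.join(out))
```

Execution trace: 'U' (try body) → 'Y' (try body, no exception) → 'V' (else) → 'E' (finally) → 'J' (after the try/except). Output: UYVEJ

Answer: UYVEJ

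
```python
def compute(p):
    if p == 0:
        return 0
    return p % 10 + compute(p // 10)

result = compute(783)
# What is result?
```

Sum of digits of 783: 3 + 8 + 7 = 18

Answer: 18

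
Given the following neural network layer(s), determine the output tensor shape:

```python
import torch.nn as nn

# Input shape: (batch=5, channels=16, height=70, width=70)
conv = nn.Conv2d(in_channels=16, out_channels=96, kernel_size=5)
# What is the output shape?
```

Input: (5, 16, 70, 70) -> Output: (5, 96, 66, 66)

Answer: (5, 96, 66, 66)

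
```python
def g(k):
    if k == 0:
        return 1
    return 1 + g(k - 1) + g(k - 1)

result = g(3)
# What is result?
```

g(k) = 1 + 2·g(k-1), g(0)=1. Closed form: (1+1)·2^3 - 1 = 15.

Answer: 15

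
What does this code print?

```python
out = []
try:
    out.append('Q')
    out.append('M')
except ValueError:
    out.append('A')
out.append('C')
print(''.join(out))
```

Execution trace: 'Q' (try body) → 'M' (try body, no exception) → 'C' (after the try/except). Output: QMC

Answer: QMC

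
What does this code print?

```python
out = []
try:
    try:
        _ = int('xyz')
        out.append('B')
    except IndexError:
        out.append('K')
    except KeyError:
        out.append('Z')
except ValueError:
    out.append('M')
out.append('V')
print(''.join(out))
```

Execution trace: 'M' (outer except ValueError) → 'V' (after the try/except). Output: MV

Answer: MV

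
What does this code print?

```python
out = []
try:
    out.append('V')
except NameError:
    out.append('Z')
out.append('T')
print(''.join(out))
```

Execution trace: 'V' (try body, no exception) → 'T' (after the try/except). Output: VT

Answer: VT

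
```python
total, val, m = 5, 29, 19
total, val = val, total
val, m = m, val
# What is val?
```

Trace:
`total, val, m = 5, 29, 19` → total = 5; val = 29; m = 19
`total, val = val, total` → total = 29; val = 5
`val, m = m, val` → val = 19; m = 5
So val = 19

Answer: 19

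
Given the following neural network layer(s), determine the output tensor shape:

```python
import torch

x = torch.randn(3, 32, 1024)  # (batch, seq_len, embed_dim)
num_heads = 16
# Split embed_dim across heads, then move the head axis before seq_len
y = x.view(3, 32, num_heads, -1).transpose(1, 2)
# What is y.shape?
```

Input: (3, 32, 1024) -> head_dim = 1024 // 16 = 64; after view: (3, 32, 16, 64) -> after transpose(1, 2): (3, 16, 32, 64) -> Output: (3, 16, 32, 64)

Answer: (3, 16, 32, 64)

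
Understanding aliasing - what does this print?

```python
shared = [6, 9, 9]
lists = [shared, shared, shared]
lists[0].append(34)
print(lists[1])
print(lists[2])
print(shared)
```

Key concept: list of same reference.
Step by step:
`shared = [6, 9, 9]` → shared = [6, 9, 9]
`lists = [shared, shared, shared]` → lists = [[6, 9, 9], [6, 9, 9], [6, 9, 9]]
`lists[0].append(34)` → shared = [6, 9, 9, 34]; lists = [[6, 9, 9, 34], [6, 9, 9, 34], [6, 9, 9, 34]]
`print(lists[1])` → prints [6, 9, 9, 34]
`print(lists[2])` → prints [6, 9, 9, 34]
`print(shared)` → prints [6, 9, 9, 34]

Answer:
[6, 9, 9, 34]
[6, 9, 9, 34]
[6, 9, 9, 34]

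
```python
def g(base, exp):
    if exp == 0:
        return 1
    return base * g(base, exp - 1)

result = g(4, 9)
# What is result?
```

g(4, 9) = 4 * 4 * 4 * 4 * 4 * 4 * 4 * 4 * 4 = 262144

Answer: 262144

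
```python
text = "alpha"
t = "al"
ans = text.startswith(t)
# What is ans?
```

Trace:
`text = "alpha"` → text = 'alpha'
`t = "al"` → t = 'al'
`ans = text.startswith(t)` → ans = True
So ans = True

Answer: True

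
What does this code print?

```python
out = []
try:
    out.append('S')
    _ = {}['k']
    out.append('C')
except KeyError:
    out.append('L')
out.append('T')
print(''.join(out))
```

Execution trace: 'S' (try body) → 'L' (except KeyError) → 'T' (after the try/except). Output: SLT

Answer: SLT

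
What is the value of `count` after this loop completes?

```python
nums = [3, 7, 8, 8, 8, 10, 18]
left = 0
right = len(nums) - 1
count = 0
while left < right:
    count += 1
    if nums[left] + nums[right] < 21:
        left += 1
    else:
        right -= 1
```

Steps to find pair summing to 21
`count` takes the values: 0 → 1 → 2 → 3 → 4 → 5 → 6

Answer: 6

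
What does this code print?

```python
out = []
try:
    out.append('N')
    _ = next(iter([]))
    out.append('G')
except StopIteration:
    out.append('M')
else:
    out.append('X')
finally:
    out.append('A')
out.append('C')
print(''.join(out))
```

Execution trace: 'N' (try body) → 'M' (except StopIteration) → 'A' (finally) → 'C' (after the try/except). Output: NMAC

Answer: NMAC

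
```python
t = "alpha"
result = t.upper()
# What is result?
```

Trace:
`t = "alpha"` → t = 'alpha'
`result = t.upper()` → result = 'ALPHA'
So result = 'ALPHA'

Answer: 'ALPHA'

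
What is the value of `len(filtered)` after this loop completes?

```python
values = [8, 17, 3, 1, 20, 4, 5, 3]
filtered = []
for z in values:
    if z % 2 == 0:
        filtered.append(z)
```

Count even numbers in [8, 17, 3, 1, 20, 4, 5, 3]
`filtered` takes the values: [] → [8] → [8, 20] → [8, 20, 4]
So `len(filtered)` = 3

Answer: 3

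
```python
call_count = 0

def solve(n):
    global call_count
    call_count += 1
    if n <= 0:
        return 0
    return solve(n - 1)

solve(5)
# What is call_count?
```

Linear recursion stepping by 1: 6 calls from n=5 down to ≤0.

Answer: 6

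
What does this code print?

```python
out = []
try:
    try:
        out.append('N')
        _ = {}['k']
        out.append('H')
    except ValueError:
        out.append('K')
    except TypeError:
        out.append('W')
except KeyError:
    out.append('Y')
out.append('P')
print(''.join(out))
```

Execution trace: 'N' (try body) → 'Y' (outer except KeyError) → 'P' (after the try/except). Output: NYP

Answer: NYP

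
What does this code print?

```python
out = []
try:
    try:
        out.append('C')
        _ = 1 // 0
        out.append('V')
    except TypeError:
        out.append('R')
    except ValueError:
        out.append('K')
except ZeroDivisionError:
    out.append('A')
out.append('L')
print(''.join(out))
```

Execution trace: 'C' (try body) → 'A' (outer except ZeroDivisionError) → 'L' (after the try/except). Output: CAL

Answer: CAL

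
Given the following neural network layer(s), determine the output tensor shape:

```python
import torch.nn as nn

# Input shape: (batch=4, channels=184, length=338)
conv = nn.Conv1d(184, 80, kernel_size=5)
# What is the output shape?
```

Input: (4, 184, 338) -> Output: (4, 80, 334)

Answer: (4, 80, 334)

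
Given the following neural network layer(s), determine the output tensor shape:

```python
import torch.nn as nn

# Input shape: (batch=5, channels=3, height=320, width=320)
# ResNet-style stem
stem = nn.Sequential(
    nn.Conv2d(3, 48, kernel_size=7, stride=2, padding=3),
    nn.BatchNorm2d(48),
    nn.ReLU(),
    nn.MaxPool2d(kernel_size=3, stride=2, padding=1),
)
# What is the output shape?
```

Input: (5, 3, 320, 320) -> after Conv2d 7x7 stride=2: (5, 48, 160, 160) -> Output: (5, 48, 80, 80)

Answer: (5, 48, 80, 80)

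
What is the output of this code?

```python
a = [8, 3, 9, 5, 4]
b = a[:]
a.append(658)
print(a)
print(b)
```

Key concept: slice [:] creates copy.
Step by step:
`a = [8, 3, 9, 5, 4]` → a = [8, 3, 9, 5, 4]
`b = a[:]` → b = [8, 3, 9, 5, 4]
`a.append(658)` → a = [8, 3, 9, 5, 4, 658]
`print(a)` → prints [8, 3, 9, 5, 4, 658]
`print(b)` → prints [8, 3, 9, 5, 4]

Answer:
[8, 3, 9, 5, 4, 658]
[8, 3, 9, 5, 4]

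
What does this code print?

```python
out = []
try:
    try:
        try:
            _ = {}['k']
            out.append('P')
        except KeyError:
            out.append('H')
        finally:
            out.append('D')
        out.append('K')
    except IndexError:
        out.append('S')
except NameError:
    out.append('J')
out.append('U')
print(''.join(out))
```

Execution trace: 'H' (inner except KeyError) → 'D' (inner finally) → 'K' (try body, no exception) → 'U' (after the try/except). Output: HDKU

Answer: HDKU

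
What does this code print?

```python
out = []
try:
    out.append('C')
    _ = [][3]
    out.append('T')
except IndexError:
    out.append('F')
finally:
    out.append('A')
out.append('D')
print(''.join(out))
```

Execution trace: 'C' (try body) → 'F' (except IndexError) → 'A' (finally) → 'D' (after the try/except). Output: CFAD

Answer: CFAD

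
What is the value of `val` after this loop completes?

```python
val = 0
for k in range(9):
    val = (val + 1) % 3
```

Increment mod 3, 9 times = 0
`val` takes the values: 0 → 1 → 2 → 0 → 1 → 2 → 0 → 1 → 2 → 0

Answer: 0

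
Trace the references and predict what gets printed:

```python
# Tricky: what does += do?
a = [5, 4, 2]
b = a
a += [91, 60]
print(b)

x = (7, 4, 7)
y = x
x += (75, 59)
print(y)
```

Key concept: += behavior differs for mutable vs immutable.
Step by step:
`a = [5, 4, 2]` → a = [5, 4, 2]
`b = a` → b = [5, 4, 2] (same object as a)
`a += [91, 60]` → a = [5, 4, 2, 91, 60] (same object as b); b = [5, 4, 2, 91, 60] (same object as a)
`print(b)` → prints [5, 4, 2, 91, 60]
`x = (7, 4, 7)` → x = (7, 4, 7)
`y = x` → y = (7, 4, 7)
`x += (75, 59)` → x = (7, 4, 7, 75, 59)
`print(y)` → prints (7, 4, 7)

Answer:
[5, 4, 2, 91, 60]
(7, 4, 7)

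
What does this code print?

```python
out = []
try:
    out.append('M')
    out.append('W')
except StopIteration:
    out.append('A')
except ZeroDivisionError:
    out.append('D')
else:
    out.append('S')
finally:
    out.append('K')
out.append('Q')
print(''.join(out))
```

Execution trace: 'M' (try body) → 'W' (try body, no exception) → 'S' (else) → 'K' (finally) → 'Q' (after the try/except). Output: MWSKQ

Answer: MWSKQ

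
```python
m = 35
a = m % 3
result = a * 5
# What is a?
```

Trace:
`m = 35` → m = 35
`a = m % 3` → a = 2
`result = a * 5` → result = 10
So a = 2

Answer: 2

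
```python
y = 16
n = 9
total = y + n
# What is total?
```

Trace:
`y = 16` → y = 16
`n = 9` → n = 9
`total = y + n` → total = 25
So total = 25

Answer: 25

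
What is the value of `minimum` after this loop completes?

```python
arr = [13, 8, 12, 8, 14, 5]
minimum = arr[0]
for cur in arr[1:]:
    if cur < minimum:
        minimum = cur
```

Minimum of [13, 8, 12, 8, 14, 5]
`minimum` takes the values: 13 → 8 → 5

Answer: 5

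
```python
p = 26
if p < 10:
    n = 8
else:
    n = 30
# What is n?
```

Trace:
`p = 26` → p = 26
`if p < 10: ...` → p < 10 is False, take else branch → n = 30
So n = 30

Answer: 30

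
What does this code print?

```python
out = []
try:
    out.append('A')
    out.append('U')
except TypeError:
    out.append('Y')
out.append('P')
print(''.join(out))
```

Execution trace: 'A' (try body) → 'U' (try body, no exception) → 'P' (after the try/except). Output: AUP

Answer: AUP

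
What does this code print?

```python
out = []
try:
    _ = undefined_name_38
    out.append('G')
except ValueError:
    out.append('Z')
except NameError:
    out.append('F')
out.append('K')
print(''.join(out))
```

Execution trace: 'F' (except NameError) → 'K' (after the try/except). Output: FK

Answer: FK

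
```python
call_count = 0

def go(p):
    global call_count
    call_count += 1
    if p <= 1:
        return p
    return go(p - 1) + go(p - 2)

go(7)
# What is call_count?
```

Calls(p) = 1 + Calls(p-1) + Calls(p-2); Calls(0)=Calls(1)=1. For p=7 this gives 41.

Answer: 41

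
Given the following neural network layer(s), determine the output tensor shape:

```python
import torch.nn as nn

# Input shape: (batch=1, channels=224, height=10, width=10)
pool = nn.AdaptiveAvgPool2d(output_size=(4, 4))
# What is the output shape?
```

Input: (1, 224, 10, 10) -> Output: (1, 224, 4, 4)

Answer: (1, 224, 4, 4)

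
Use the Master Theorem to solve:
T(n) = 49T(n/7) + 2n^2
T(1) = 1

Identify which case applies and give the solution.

a=49, b=7, f(n)=2n^2. log_7(49) = 2. Since c=2 = 2, Case 2 applies: T(n) = Θ(n^log_b(a) · log n) = O(n^2 log n).

Answer: O(n^2 log n) - Case 2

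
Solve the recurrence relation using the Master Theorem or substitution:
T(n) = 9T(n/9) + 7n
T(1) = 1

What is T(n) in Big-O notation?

By Master Theorem: a=9, b=9, f(n)=7n. Since log_9(9) = 1 and f(n) = Θ(n^1), Case 2 applies. T(n) = O(n log n).

Answer: O(n log n)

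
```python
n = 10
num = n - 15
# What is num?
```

Trace:
`n = 10` → n = 10
`num = n - 15` → num = -5
So num = -5

Answer: -5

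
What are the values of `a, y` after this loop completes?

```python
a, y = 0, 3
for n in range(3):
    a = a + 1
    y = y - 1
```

a goes 0→3, y goes 3→0
`a, y` takes the values: (0, 3) → (1, 3) → (1, 2) → (2, 2) → (2, 1) → (3, 1) → (3, 0)

Answer: 3, 0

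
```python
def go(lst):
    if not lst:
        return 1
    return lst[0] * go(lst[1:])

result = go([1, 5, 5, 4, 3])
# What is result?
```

Product over [1, 5, 5, 4, 3] = 1 * 5 * 5 * 4 * 3 = 300

Answer: 300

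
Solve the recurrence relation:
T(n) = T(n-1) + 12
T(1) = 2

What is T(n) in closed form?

Unrolling: T(n) = T(1) + 12·(n-1) = 2 + 12(n-1) = 12n - 10.

Answer: T(n) = 12n - 10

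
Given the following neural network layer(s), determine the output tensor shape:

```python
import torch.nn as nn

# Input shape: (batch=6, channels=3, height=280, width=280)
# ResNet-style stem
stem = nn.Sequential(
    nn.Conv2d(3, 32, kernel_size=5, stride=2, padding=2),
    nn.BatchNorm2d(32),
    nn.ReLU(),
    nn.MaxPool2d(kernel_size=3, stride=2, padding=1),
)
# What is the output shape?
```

Input: (6, 3, 280, 280) -> after Conv2d 5x5 stride=2: (6, 32, 140, 140) -> Output: (6, 32, 70, 70)

Answer: (6, 32, 70, 70)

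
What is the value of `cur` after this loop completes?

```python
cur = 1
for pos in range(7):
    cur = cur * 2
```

Multiply by 2, 7 times: 1 * 2^7 = 128
`cur` takes the values: 1 → 2 → 4 → 8 → 16 → 32 → 64 → 128

Answer: 128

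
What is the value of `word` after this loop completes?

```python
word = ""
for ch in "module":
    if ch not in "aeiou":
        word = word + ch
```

Remove vowels from 'module'
`word` takes the values: "" → "m" → "md" → "mdl"

Answer: "mdl"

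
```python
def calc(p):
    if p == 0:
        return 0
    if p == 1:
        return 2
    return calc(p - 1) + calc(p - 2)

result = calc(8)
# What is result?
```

Build up from base cases: calc(0)=0, calc(1)=2, calc(2)=2, calc(3)=4, calc(4)=6, calc(5)=10, calc(6)=16, ..., calc(8)=42

Answer: 42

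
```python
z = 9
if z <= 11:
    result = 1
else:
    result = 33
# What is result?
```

Trace:
`z = 9` → z = 9
`if z <= 11: ...` → z <= 11 is True → result = 1
So result = 1

Answer: 1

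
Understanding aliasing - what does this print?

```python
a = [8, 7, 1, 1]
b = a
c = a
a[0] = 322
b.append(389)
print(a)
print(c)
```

Key concept: multiple aliases.
Step by step:
`a = [8, 7, 1, 1]` → a = [8, 7, 1, 1]
`b = a` → b = [8, 7, 1, 1] (same object as a)
`c = a` → c = [8, 7, 1, 1] (same object as a, b)
`a[0] = 322` → a = [322, 7, 1, 1] (same object as b, c); b = [322, 7, 1, 1] (same object as a, c); c = [322, 7, 1, 1] (same object as a, b)
`b.append(389)` → a = [322, 7, 1, 1, 389] (same object as b, c); b = [322, 7, 1, 1, 389] (same object as a, c); c = [322, 7, 1, 1, 389] (same object as a, b)
`print(a)` → prints [322, 7, 1, 1, 389]
`print(c)` → prints [322, 7, 1, 1, 389]

Answer:
[322, 7, 1, 1, 389]
[322, 7, 1, 1, 389]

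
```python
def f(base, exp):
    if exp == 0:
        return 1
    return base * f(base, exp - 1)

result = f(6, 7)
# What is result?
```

f(6, 7) = 6 * 6 * 6 * 6 * 6 * 6 * 6 = 279936

Answer: 279936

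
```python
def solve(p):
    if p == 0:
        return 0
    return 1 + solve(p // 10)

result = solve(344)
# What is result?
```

Count of digits of 344: 3

Answer: 3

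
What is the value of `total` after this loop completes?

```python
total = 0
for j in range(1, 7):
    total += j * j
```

Sum of squares 1² to 6² = 91
`total` takes the values: 0 → 1 → 5 → 14 → 30 → 55 → 91

Answer: 91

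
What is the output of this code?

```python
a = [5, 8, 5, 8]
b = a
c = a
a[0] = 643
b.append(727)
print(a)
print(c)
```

Key concept: multiple aliases.
Step by step:
`a = [5, 8, 5, 8]` → a = [5, 8, 5, 8]
`b = a` → b = [5, 8, 5, 8] (same object as a)
`c = a` → c = [5, 8, 5, 8] (same object as a, b)
`a[0] = 643` → a = [643, 8, 5, 8] (same object as b, c); b = [643, 8, 5, 8] (same object as a, c); c = [643, 8, 5, 8] (same object as a, b)
`b.append(727)` → a = [643, 8, 5, 8, 727] (same object as b, c); b = [643, 8, 5, 8, 727] (same object as a, c); c = [643, 8, 5, 8, 727] (same object as a, b)
`print(a)` → prints [643, 8, 5, 8, 727]
`print(c)` → prints [643, 8, 5, 8, 727]

Answer:
[643, 8, 5, 8, 727]
[643, 8, 5, 8, 727]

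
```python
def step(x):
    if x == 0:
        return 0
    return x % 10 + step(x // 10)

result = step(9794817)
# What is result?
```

Sum of digits of 9794817: 7 + 1 + 8 + 4 + 9 + 7 + 9 = 45

Answer: 45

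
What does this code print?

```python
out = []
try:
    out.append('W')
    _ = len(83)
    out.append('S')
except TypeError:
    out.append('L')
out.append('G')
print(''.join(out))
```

Execution trace: 'W' (try body) → 'L' (except TypeError) → 'G' (after the try/except). Output: WLG

Answer: WLG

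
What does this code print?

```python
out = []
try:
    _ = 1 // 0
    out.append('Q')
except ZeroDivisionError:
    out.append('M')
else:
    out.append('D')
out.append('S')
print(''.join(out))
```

Execution trace: 'M' (except ZeroDivisionError) → 'S' (after the try/except). Output: MS

Answer: MS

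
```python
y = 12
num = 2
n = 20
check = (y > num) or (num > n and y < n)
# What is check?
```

Trace:
`y = 12` → y = 12
`num = 2` → num = 2
`n = 20` → n = 20
`check = (y > num) or (num > n and y < n)` → check = True
So check = True

Answer: True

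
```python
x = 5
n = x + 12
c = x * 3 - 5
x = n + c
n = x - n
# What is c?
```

Trace:
`x = 5` → x = 5
`n = x + 12` → n = 17
`c = x * 3 - 5` → c = 10
`x = n + c` → x = 27
`n = x - n` → n = 10
So c = 10

Answer: 10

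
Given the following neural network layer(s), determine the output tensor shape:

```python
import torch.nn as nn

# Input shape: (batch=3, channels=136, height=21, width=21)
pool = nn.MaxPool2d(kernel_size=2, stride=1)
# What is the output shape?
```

Input: (3, 136, 21, 21) -> Output: (3, 136, 20, 20)

Answer: (3, 136, 20, 20)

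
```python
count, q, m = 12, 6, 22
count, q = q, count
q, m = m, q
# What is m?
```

Trace:
`count, q, m = 12, 6, 22` → count = 12; q = 6; m = 22
`count, q = q, count` → count = 6; q = 12
`q, m = m, q` → q = 22; m = 12
So m = 12

Answer: 12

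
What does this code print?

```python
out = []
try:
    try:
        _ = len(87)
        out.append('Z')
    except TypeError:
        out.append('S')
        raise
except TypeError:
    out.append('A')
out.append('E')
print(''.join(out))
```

Execution trace: 'S' (inner except TypeError) → 'A' (outer except TypeError) → 'E' (after the try/except). Output: SAE

Answer: SAE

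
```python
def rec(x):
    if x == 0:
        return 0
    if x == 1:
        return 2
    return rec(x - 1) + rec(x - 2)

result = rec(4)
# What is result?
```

Build up from base cases: rec(0)=0, rec(1)=2, rec(2)=2, rec(3)=4, rec(4)=6

Answer: 6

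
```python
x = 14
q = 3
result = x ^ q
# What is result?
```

Trace:
`x = 14` → x = 14
`q = 3` → q = 3
`result = x ^ q` → result = 13
So result = 13

Answer: 13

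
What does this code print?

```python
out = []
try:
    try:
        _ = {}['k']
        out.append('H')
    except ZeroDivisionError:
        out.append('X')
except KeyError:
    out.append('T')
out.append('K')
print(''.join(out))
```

Execution trace: 'T' (outer except KeyError) → 'K' (after the try/except). Output: TK

Answer: TK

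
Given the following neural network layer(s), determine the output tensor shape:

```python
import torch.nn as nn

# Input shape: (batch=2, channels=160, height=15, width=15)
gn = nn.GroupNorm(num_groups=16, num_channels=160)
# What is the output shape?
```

Input: (2, 160, 15, 15) -> Output: (2, 160, 15, 15)

Answer: (2, 160, 15, 15)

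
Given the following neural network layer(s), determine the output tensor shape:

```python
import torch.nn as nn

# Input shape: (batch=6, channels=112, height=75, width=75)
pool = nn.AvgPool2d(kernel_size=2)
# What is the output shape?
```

Input: (6, 112, 75, 75) -> Output: (6, 112, 37, 37)

Answer: (6, 112, 37, 37)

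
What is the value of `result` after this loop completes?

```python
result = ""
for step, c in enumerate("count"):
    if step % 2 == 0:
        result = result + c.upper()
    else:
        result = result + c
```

Uppercase even positions in 'count'
`result` takes the values: "" → "C" → "Co" → "CoU" → "CoUn" → "CoUnT"

Answer: "CoUnT"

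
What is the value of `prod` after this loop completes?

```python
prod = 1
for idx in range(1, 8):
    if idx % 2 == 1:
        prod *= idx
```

Product of odd numbers 1 to 7
`prod` takes the values: 1 → 3 → 15 → 105

Answer: 105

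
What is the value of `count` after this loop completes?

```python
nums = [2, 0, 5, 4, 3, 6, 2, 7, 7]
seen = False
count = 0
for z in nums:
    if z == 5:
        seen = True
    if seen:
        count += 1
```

Count elements after first 5 in [2, 0, 5, 4, 3, 6, 2, 7, 7]
`count` takes the values: 0 → 1 → 2 → 3 → 4 → 5 → 6 → 7

Answer: 7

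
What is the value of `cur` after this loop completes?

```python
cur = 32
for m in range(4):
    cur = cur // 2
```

Halve 4 times: 32 // 2^4 = 2
`cur` takes the values: 32 → 16 → 8 → 4 → 2

Answer: 2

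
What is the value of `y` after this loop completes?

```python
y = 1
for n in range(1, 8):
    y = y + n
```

Start at 1, add 1 through 7
`y` takes the values: 1 → 2 → 4 → 7 → 11 → 16 → 22 → 29

Answer: 29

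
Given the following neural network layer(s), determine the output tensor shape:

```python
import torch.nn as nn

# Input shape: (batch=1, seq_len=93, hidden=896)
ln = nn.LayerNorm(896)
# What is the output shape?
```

Input: (1, 93, 896) -> Output: (1, 93, 896)

Answer: (1, 93, 896)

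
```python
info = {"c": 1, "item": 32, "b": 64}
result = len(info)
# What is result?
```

Trace:
`info = {"c": 1, "item": 32, "b": 64}` → info = {'c': 1, 'item': 32, 'b': 64}
`result = len(info)` → result = 3
So result = 3

Answer: 3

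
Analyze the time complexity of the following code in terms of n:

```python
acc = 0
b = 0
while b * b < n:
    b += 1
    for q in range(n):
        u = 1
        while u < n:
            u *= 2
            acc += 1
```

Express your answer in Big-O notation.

Each loop level contributes: √n × n × log n. Multiplying the contributions gives O(n√n log n).

Answer: O(n√n log n)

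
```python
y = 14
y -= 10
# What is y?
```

Trace:
`y = 14` → y = 14
`y -= 10` → y = 4
So y = 4

Answer: 4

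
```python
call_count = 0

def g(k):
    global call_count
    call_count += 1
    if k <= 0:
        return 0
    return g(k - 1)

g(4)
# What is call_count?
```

Linear recursion stepping by 1: 5 calls from k=4 down to ≤0.

Answer: 5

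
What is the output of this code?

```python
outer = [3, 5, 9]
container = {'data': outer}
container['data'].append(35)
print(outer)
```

Key concept: dict holds reference to list.
Step by step:
`outer = [3, 5, 9]` → outer = [3, 5, 9]
`container = {'data': outer}` → container = {'data': [3, 5, 9]}
`container['data'].append(35)` → outer = [3, 5, 9, 35]; container = {'data': [3, 5, 9, 35]}
`print(outer)` → prints [3, 5, 9, 35]

Answer: [3, 5, 9, 35]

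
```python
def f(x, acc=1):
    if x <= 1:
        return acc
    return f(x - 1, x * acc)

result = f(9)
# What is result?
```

Accumulator trace (n, acc): (9, 1) -> (8, 9) -> (7, 72) -> (6, 504) -> (5, 3024) -> (4, 15120) -> (3, 60480) -> (2, 181440) -> (1, 362880) -> return 362880

Answer: 362880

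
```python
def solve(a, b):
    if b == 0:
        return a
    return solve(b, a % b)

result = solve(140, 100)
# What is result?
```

solve(140, 100) -> solve(100, 40) -> solve(40, 20) -> solve(20, 0) -> 20

Answer: 20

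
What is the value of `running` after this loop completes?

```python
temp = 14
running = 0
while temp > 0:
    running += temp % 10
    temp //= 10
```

Sum digits of 14
`running` takes the values: 0 → 4 → 5

Answer: 5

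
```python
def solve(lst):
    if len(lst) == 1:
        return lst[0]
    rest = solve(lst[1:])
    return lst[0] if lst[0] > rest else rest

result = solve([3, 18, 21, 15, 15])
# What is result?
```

Recursive max over [3, 18, 21, 15, 15] = 21

Answer: 21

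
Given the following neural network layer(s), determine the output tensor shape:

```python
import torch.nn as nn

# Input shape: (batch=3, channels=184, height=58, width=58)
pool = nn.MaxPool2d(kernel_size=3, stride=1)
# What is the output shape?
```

Input: (3, 184, 58, 58) -> Output: (3, 184, 56, 56)

Answer: (3, 184, 56, 56)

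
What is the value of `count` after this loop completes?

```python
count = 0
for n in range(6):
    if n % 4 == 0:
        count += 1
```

Count numbers divisible by 4 in range(6)
`count` takes the values: 0 → 1 → 2

Answer: 2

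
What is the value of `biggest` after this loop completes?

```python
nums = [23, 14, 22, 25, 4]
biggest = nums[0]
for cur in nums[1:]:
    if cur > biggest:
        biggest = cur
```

Maximum of [23, 14, 22, 25, 4]
`biggest` takes the values: 23 → 25

Answer: 25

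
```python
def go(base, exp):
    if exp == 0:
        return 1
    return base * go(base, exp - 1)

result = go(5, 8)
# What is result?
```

go(5, 8) = 5 * 5 * 5 * 5 * 5 * 5 * 5 * 5 = 390625

Answer: 390625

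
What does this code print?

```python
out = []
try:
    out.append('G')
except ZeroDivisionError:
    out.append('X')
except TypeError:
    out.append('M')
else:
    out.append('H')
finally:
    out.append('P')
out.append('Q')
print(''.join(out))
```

Execution trace: 'G' (try body, no exception) → 'H' (else) → 'P' (finally) → 'Q' (after the try/except). Output: GHPQ

Answer: GHPQ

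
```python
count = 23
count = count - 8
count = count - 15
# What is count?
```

Trace:
`count = 23` → count = 23
`count = count - 8` → count = 15
`count = count - 15` → count = 0
So count = 0

Answer: 0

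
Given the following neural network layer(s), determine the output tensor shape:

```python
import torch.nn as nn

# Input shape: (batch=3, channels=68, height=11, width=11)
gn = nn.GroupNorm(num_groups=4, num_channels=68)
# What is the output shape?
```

Input: (3, 68, 11, 11) -> Output: (3, 68, 11, 11)

Answer: (3, 68, 11, 11)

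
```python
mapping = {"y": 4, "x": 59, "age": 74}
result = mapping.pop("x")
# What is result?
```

Trace:
`mapping = {"y": 4, "x": 59, "age": 74}` → mapping = {'y': 4, 'x': 59, 'age': 74}
`result = mapping.pop("x")` → mapping = {'y': 4, 'age': 74}; result = 59
So result = 59

Answer: 59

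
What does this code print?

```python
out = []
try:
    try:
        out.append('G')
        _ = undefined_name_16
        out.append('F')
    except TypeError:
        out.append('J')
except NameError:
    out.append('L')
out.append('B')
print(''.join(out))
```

Execution trace: 'G' (inner try body) → 'L' (outer except NameError) → 'B' (after the try/except). Output: GLB

Answer: GLB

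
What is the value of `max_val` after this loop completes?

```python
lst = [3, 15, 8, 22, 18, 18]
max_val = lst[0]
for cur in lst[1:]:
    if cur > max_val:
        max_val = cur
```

Maximum of [3, 15, 8, 22, 18, 18]
`max_val` takes the values: 3 → 15 → 22

Answer: 22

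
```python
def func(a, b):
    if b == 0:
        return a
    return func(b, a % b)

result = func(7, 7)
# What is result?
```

func(7, 7) -> func(7, 0) -> 7

Answer: 7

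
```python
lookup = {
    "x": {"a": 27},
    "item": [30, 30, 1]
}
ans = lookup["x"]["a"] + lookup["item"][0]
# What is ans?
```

Trace:
`lookup = { ...` → lookup = {'x': {'a': 27}, 'item': [30, 30, 1]}
`ans = lookup["x"]["a"] + lookup["item"][0]` → ans = 57
So ans = 57

Answer: 57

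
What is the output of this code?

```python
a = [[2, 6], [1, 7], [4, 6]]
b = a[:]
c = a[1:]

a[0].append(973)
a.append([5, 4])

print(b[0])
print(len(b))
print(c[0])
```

Key concept: slice with nested mutation.
Step by step:
`a = [[2, 6], [1, 7], [4, 6]]` → a = [[2, 6], [1, 7], [4, 6]]
`b = a[:]` → b = [[2, 6], [1, 7], [4, 6]]
`c = a[1:]` → c = [[1, 7], [4, 6]]
`a[0].append(973)` → a = [[2, 6, 973], [1, 7], [4, 6]]; b = [[2, 6, 973], [1, 7], [4, 6]]
`a.append([5, 4])` → a = [[2, 6, 973], [1, 7], [4, 6], [5, 4]]
`print(b[0])` → prints [2, 6, 973]
`print(len(b))` → prints 3
`print(c[0])` → prints [1, 7]

Answer:
[2, 6, 973]
3
[1, 7]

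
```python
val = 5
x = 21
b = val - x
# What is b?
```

Trace:
`val = 5` → val = 5
`x = 21` → x = 21
`b = val - x` → b = -16
So b = -16

Answer: -16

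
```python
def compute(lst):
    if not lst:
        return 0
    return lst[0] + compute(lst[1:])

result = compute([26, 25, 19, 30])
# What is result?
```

26 + 25 + 19 + 30 + 0 = 100

Answer: 100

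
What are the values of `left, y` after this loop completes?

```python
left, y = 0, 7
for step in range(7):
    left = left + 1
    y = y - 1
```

left goes 0→7, y goes 7→0
`left, y` takes the values: (0, 7) → (1, 7) → (1, 6) → (2, 6) → (2, 5) → (3, 5) → (3, 4) → (4, 4) → (4, 3) → (5, 3) → (5, 2) → (6, 2) → (6, 1) → (7, 1) → (7, 0)

Answer: 7, 0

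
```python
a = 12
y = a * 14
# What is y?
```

Trace:
`a = 12` → a = 12
`y = a * 14` → y = 168
So y = 168

Answer: 168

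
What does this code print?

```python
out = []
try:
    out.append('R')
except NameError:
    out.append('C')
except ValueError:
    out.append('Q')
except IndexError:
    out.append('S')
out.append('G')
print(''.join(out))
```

Execution trace: 'R' (try body, no exception) → 'G' (after the try/except). Output: RG

Answer: RG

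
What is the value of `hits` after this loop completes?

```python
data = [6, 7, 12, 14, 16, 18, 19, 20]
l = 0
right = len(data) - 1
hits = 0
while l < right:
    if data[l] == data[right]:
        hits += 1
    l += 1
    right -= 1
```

Count matching pairs from ends
`hits` takes the values: 0

Answer: 0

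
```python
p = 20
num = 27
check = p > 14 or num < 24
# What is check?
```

Trace:
`p = 20` → p = 20
`num = 27` → num = 27
`check = p > 14 or num < 24` → check = True
So check = True

Answer: True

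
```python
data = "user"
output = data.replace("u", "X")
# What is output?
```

Trace:
`data = "user"` → data = 'user'
`output = data.replace("u", "X")` → output = 'Xser'
So output = 'Xser'

Answer: 'Xser'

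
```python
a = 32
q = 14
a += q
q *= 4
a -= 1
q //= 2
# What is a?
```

Trace:
`a = 32` → a = 32
`q = 14` → q = 14
`a += q` → a = 46
`q *= 4` → q = 56
`a -= 1` → a = 45
`q //= 2` → q = 28
So a = 45

Answer: 45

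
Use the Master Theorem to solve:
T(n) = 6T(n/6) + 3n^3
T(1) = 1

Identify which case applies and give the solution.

a=6, b=6, f(n)=3n^3. log_6(6) = 1. Since c=3 > 1 and the regularity condition holds (6(n/6)^3 = (6/6^3)n^3 with 6/6^3 < 1), Case 3 applies: T(n) = Θ(f(n)) = O(n^3).

Answer: O(n^3) - Case 3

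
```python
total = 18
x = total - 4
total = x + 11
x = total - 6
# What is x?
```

Trace:
`total = 18` → total = 18
`x = total - 4` → x = 14
`total = x + 11` → total = 25
`x = total - 6` → x = 19
So x = 19

Answer: 19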